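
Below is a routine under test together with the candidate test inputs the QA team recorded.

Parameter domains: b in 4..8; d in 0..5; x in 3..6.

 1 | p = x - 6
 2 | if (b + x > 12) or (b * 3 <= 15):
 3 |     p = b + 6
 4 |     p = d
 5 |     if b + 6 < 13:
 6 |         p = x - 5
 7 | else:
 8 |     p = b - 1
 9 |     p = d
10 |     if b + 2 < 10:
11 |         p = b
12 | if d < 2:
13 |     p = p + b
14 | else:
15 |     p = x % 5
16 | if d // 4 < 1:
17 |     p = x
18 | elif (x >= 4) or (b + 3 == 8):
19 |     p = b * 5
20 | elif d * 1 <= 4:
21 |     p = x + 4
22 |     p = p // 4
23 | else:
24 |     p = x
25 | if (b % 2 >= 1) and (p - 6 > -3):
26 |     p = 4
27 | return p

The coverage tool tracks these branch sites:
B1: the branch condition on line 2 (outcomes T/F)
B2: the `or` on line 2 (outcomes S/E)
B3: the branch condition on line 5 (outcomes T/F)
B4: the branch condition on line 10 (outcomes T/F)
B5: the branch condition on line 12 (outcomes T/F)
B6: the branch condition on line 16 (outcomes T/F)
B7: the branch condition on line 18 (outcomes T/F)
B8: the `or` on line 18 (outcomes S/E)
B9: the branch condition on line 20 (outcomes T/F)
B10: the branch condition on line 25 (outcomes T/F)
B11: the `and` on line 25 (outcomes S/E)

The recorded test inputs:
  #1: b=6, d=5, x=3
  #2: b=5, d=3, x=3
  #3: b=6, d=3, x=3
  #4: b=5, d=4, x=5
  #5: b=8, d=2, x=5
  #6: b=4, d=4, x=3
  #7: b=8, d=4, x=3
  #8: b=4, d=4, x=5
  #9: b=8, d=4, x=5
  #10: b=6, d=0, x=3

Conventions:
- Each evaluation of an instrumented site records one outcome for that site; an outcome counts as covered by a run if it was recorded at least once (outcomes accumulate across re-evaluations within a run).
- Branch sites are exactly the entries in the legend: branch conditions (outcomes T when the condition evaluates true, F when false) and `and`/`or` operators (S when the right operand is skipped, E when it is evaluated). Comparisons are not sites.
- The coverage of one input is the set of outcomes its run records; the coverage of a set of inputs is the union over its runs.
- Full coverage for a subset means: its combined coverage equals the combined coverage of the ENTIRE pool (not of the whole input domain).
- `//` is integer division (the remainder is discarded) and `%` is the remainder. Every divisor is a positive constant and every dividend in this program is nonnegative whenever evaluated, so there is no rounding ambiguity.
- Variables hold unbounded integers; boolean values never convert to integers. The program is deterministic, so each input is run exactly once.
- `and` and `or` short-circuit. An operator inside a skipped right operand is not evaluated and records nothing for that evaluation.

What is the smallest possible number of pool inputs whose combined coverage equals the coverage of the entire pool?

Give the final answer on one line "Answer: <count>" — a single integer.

input #1 (b=6, d=5, x=3): events B2->E, B1->F, B4->T, B5->F, B6->F, B8->E, B7->F, B9->F, B11->S, B10->F; covers B1=F, B2=E, B4=T, B5=F, B6=F, B7=F, B8=E, B9=F, B10=F, B11=S
input #2 (b=5, d=3, x=3): events B2->E, B1->T, B3->T, B5->F, B6->T, B11->E, B10->F; covers B1=T, B2=E, B3=T, B5=F, B6=T, B10=F, B11=E
input #3 (b=6, d=3, x=3): events B2->E, B1->F, B4->T, B5->F, B6->T, B11->S, B10->F; covers B1=F, B2=E, B4=T, B5=F, B6=T, B10=F, B11=S
input #4 (b=5, d=4, x=5): events B2->E, B1->T, B3->T, B5->F, B6->F, B8->S, B7->T, B11->E, B10->T; covers B1=T, B2=E, B3=T, B5=F, B6=F, B7=T, B8=S, B10=T, B11=E
input #5 (b=8, d=2, x=5): events B2->S, B1->T, B3->F, B5->F, B6->T, B11->S, B10->F; covers B1=T, B2=S, B3=F, B5=F, B6=T, B10=F, B11=S
input #6 (b=4, d=4, x=3): events B2->E, B1->T, B3->T, B5->F, B6->F, B8->E, B7->F, B9->T, B11->S, B10->F; covers B1=T, B2=E, B3=T, B5=F, B6=F, B7=F, B8=E, B9=T, B10=F, B11=S
input #7 (b=8, d=4, x=3): events B2->E, B1->F, B4->F, B5->F, B6->F, B8->E, B7->F, B9->T, B11->S, B10->F; covers B1=F, B2=E, B4=F, B5=F, B6=F, B7=F, B8=E, B9=T, B10=F, B11=S
input #8 (b=4, d=4, x=5): events B2->E, B1->T, B3->T, B5->F, B6->F, B8->S, B7->T, B11->S, B10->F; covers B1=T, B2=E, B3=T, B5=F, B6=F, B7=T, B8=S, B10=F, B11=S
input #9 (b=8, d=4, x=5): events B2->S, B1->T, B3->F, B5->F, B6->F, B8->S, B7->T, B11->S, B10->F; covers B1=T, B2=S, B3=F, B5=F, B6=F, B7=T, B8=S, B10=F, B11=S
input #10 (b=6, d=0, x=3): events B2->E, B1->F, B4->T, B5->T, B6->T, B11->S, B10->F; covers B1=F, B2=E, B4=T, B5=T, B6=T, B10=F, B11=S
the full pool covers 22 outcomes: B1=T, B1=F, B2=S, B2=E, B3=T, B3=F, B4=T, B4=F, B5=T, B5=F, B6=T, B6=F, B7=T, B7=F, B8=S, B8=E, B9=T, B9=F, B10=T, B10=F, B11=S, B11=E
every size-1 subset falls short of the 22 outcomes (best: 10/22)
every size-2 subset falls short of the 22 outcomes (best: 16/22)
every size-3 subset falls short of the 22 outcomes (best: 19/22)
every size-4 subset falls short of the 22 outcomes (best: 21/22)
at size 5, {1, 4, 5, 7, 10} reaches all 22 outcomes; every lexicographically earlier size-5 subset fails

Answer: 5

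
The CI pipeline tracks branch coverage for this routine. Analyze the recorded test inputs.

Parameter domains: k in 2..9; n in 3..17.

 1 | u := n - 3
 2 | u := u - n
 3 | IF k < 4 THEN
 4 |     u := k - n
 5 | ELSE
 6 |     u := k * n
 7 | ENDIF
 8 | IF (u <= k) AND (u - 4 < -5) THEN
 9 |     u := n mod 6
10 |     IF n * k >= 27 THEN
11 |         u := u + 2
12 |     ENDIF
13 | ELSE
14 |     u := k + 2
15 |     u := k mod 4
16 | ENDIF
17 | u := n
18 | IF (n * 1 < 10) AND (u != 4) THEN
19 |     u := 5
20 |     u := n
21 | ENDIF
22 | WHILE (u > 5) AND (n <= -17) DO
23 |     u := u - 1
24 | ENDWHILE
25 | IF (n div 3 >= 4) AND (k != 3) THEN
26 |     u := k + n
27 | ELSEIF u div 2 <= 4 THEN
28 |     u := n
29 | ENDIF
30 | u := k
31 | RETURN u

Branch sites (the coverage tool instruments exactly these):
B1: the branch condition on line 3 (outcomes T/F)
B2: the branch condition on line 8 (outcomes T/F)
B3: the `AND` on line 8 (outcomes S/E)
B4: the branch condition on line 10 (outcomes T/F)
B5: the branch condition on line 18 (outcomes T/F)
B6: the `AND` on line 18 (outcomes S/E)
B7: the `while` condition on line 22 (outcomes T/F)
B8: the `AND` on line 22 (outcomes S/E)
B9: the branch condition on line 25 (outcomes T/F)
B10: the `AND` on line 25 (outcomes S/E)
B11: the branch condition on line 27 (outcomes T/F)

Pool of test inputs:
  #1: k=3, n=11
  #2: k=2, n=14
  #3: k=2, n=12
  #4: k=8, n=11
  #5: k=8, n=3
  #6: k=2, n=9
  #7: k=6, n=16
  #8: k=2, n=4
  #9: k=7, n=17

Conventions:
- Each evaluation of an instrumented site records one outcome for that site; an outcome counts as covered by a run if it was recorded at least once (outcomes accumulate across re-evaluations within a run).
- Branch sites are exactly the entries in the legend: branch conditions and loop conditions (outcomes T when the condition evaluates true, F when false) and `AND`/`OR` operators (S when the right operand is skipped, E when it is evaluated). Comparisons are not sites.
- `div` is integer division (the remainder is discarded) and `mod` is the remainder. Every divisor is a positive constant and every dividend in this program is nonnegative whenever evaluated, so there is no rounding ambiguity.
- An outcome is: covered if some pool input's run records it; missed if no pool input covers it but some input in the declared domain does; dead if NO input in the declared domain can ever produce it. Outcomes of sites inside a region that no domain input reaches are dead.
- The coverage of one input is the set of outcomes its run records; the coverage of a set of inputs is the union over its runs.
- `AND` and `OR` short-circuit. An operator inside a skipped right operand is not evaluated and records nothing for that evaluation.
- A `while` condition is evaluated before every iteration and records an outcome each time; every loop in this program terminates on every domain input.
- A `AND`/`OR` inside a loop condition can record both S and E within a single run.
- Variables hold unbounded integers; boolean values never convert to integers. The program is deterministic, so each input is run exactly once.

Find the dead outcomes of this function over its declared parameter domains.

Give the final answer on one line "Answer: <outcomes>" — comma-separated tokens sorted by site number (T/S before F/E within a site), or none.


checking every outcome against all 120 domain inputs:
  B7=T: no domain input ever produces it -> dead
  reachable outcomes have witnesses, e.g. B1=T (e.g. k=2, n=3), B1=F (e.g. k=4, n=3), B2=T (e.g. k=2, n=4), B2=F (e.g. k=2, n=3)
Answer: B7=T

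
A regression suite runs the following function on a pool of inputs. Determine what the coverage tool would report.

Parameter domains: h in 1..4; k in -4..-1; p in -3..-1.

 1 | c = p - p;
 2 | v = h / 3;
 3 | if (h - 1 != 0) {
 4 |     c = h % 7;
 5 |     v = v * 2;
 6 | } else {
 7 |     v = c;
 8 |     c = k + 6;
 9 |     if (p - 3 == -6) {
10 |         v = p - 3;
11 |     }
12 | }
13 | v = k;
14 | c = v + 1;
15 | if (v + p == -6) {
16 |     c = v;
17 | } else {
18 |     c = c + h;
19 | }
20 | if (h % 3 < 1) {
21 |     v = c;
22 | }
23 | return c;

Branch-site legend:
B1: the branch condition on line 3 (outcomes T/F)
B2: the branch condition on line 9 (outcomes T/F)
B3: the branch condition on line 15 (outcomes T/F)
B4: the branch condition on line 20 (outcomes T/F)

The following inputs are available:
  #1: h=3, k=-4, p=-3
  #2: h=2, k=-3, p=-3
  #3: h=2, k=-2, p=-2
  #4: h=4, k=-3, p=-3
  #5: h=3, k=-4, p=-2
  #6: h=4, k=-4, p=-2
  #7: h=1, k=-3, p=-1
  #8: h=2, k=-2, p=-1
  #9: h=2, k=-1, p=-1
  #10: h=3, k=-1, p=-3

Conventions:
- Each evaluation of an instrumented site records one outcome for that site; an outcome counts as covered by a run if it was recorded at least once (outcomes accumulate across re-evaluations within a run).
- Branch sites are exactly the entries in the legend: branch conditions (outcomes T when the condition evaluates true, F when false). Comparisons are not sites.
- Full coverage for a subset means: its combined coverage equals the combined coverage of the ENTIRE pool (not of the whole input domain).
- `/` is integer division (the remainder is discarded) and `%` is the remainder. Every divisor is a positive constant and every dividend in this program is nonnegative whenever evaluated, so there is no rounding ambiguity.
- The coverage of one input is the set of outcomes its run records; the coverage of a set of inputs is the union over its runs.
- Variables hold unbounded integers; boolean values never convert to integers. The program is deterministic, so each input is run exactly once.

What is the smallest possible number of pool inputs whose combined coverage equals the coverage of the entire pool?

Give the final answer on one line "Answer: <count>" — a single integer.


run #1 (h=3, k=-4, p=-3) records B1=T, B3=F, B4=T
run #2 (h=2, k=-3, p=-3) records B1=T, B3=T, B4=F
run #3 (h=2, k=-2, p=-2) records B1=T, B3=F, B4=F
run #4 (h=4, k=-3, p=-3) records B1=T, B3=T, B4=F
run #5 (h=3, k=-4, p=-2) records B1=T, B3=T, B4=T
run #6 (h=4, k=-4, p=-2) records B1=T, B3=T, B4=F
run #7 (h=1, k=-3, p=-1) records B1=F, B2=F, B3=F, B4=F
run #8 (h=2, k=-2, p=-1) records B1=T, B3=F, B4=F
run #9 (h=2, k=-1, p=-1) records B1=T, B3=F, B4=F
run #10 (h=3, k=-1, p=-3) records B1=T, B3=F, B4=T
union over all inputs: B1=T, B1=F, B2=F, B3=T, B3=F, B4=T, B4=F (7 outcomes)
size 1 is not enough: best union over all size-1 subsets is 4/7
inputs {5, 7} (size 2) cover everything; no size-2 subset with a lexicographically smaller index list covers all 7
Answer: 2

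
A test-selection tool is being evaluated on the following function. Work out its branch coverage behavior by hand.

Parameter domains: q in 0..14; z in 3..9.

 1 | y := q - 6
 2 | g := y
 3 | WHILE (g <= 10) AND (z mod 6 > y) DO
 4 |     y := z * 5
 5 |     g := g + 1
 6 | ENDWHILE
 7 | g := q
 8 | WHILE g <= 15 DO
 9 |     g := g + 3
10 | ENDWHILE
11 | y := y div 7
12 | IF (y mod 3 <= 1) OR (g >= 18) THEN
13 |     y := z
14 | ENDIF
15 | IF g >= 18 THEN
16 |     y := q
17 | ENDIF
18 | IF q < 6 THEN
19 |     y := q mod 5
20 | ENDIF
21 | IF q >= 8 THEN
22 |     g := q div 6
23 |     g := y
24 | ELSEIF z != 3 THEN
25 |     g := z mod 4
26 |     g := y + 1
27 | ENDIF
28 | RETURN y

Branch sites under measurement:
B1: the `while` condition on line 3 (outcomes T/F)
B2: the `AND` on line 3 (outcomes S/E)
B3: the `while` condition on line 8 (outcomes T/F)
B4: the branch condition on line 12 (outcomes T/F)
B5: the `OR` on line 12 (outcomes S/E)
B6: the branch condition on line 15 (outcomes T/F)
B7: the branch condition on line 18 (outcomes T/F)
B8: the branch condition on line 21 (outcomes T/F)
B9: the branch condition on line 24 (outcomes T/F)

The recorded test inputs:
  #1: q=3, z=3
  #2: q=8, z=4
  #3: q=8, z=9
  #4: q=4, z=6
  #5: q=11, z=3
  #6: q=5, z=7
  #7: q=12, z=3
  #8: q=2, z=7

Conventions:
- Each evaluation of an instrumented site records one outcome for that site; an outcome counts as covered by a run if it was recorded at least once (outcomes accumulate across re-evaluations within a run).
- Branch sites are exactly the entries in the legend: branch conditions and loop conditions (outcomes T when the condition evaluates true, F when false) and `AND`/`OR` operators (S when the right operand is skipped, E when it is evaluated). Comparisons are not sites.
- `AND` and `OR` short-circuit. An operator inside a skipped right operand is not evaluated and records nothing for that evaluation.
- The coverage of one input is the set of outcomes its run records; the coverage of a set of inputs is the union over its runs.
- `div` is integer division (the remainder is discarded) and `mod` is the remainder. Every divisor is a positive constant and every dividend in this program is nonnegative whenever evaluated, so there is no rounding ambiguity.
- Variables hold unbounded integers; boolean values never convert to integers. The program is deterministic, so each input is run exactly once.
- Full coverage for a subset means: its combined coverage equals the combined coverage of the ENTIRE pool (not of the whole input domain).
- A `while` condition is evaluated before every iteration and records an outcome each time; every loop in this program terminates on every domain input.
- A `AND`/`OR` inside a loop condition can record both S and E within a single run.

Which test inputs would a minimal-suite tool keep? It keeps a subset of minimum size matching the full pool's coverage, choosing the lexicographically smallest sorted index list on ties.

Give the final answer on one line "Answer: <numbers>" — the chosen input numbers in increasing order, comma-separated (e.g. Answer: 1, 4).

run #1 (q=3, z=3) runs B2->E, B1->T, B2->E, B1->F, B3->T, B3->T, B3->T, B3->T, B3->T, B3->F, B5->E, B4->T, B6->T, B7->T, ...; records B1=T, B1=F, B2=E, B3=T, B3=F, B4=T, B5=E, B6=T, B7=T, B8=F, B9=F
run #2 (q=8, z=4) runs B2->E, B1->T, B2->E, B1->F, B3->T, B3->T, B3->T, B3->F, B5->E, B4->F, B6->F, B7->F, B8->T; records B1=T, B1=F, B2=E, B3=T, B3=F, B4=F, B5=E, B6=F, B7=F, B8=T
run #3 (q=8, z=9) runs B2->E, B1->T, B2->E, B1->F, B3->T, B3->T, B3->T, B3->F, B5->S, B4->T, B6->F, B7->F, B8->T; records B1=T, B1=F, B2=E, B3=T, B3=F, B4=T, B5=S, B6=F, B7=F, B8=T
run #4 (q=4, z=6) runs B2->E, B1->T, B2->E, B1->F, B3->T, B3->T, B3->T, B3->T, B3->F, B5->S, B4->T, B6->F, B7->T, B8->F, ...; records B1=T, B1=F, B2=E, B3=T, B3=F, B4=T, B5=S, B6=F, B7=T, B8=F, B9=T
run #5 (q=11, z=3) runs B2->E, B1->F, B3->T, B3->T, B3->F, B5->S, B4->T, B6->F, B7->F, B8->T; records B1=F, B2=E, B3=T, B3=F, B4=T, B5=S, B6=F, B7=F, B8=T
run #6 (q=5, z=7) runs B2->E, B1->T, B2->E, B1->F, B3->T, B3->T, B3->T, B3->T, B3->F, B5->E, B4->F, B6->F, B7->T, B8->F, ...; records B1=T, B1=F, B2=E, B3=T, B3=F, B4=F, B5=E, B6=F, B7=T, B8=F, B9=T
run #7 (q=12, z=3) runs B2->E, B1->F, B3->T, B3->T, B3->F, B5->S, B4->T, B6->T, B7->F, B8->T; records B1=F, B2=E, B3=T, B3=F, B4=T, B5=S, B6=T, B7=F, B8=T
run #8 (q=2, z=7) runs B2->E, B1->T, B2->E, B1->F, B3->T, B3->T, B3->T, B3->T, B3->T, B3->F, B5->E, B4->F, B6->F, B7->T, ...; records B1=T, B1=F, B2=E, B3=T, B3=F, B4=F, B5=E, B6=F, B7=T, B8=F, B9=T
pool-wide coverage (17 outcomes): B1=T, B1=F, B2=E, B3=T, B3=F, B4=T, B4=F, B5=S, B5=E, B6=T, B6=F, B7=T, B7=F, B8=T, B8=F, B9=T, B9=F
no size-1 subset reaches all 17 outcomes (best union: 11/17)
no size-2 subset reaches all 17 outcomes (best union: 16/17)
at size 3, {1, 2, 4} reaches all 17 outcomes; every lexicographically earlier size-3 subset fails

Answer: 1, 2, 4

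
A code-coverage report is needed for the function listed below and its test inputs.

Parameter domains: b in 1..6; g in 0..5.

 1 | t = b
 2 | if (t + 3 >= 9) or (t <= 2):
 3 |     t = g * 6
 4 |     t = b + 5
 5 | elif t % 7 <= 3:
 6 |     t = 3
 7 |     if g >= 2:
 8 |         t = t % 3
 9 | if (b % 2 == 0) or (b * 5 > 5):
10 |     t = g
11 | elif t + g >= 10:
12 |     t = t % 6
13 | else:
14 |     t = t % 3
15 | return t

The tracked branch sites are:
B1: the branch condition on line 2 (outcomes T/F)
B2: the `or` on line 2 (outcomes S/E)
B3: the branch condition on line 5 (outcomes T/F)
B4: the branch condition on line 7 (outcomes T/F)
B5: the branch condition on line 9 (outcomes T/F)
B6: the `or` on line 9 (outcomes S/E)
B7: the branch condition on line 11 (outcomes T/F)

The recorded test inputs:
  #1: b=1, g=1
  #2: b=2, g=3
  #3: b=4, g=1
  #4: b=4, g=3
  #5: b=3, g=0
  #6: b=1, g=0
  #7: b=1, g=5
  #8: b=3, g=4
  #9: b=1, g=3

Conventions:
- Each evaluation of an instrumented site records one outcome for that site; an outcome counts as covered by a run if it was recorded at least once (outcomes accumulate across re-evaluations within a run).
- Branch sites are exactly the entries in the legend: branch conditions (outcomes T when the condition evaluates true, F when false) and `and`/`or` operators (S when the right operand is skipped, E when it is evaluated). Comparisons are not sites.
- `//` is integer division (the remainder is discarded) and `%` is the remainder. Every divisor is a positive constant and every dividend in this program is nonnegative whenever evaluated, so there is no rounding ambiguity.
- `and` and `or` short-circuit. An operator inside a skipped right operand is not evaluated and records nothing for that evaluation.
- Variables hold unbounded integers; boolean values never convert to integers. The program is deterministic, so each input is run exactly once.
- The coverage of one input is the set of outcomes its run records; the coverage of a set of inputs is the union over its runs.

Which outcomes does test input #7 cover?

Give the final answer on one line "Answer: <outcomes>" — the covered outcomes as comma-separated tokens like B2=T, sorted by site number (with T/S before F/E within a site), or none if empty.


Simulating input #7 (b=1, g=5) step by step:
  B2->E, B1->T, B6->E, B5->F, B7->T
collecting distinct outcomes: B1=T, B2=E, B5=F, B6=E, B7=T
Answer: B1=T, B2=E, B5=F, B6=E, B7=T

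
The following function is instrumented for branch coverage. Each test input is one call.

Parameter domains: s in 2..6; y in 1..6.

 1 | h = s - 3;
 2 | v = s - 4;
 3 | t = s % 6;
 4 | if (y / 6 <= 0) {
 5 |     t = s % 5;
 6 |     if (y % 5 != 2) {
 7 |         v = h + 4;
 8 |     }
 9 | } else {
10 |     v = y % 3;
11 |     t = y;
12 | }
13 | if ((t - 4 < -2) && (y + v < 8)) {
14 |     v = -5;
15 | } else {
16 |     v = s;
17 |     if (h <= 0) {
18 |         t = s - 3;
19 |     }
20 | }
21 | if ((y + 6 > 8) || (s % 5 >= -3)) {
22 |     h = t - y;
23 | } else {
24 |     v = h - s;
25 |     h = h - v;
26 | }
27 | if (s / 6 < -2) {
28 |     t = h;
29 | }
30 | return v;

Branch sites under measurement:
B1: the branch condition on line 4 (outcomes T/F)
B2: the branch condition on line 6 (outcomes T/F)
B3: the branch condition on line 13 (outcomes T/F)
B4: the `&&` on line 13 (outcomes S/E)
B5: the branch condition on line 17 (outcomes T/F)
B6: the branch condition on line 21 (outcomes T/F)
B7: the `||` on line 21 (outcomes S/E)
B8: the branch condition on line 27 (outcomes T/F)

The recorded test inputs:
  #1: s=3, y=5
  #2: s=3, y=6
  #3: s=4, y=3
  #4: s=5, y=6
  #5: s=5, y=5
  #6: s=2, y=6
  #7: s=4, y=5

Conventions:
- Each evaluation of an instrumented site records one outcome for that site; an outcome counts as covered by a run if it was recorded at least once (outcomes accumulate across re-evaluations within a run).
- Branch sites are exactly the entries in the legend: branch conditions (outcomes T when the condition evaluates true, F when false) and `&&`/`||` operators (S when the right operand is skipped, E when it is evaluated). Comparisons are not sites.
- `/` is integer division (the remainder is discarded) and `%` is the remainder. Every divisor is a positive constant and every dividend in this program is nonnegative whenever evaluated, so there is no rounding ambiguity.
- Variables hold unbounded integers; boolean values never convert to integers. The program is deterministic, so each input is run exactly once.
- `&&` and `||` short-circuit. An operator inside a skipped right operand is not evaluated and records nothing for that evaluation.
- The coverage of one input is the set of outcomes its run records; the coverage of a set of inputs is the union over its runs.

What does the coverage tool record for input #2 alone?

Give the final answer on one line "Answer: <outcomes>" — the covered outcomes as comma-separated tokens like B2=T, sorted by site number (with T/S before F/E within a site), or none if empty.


Tracing the run of input #2 (s=3, y=6):
  B1->F, B4->S, B3->F, B5->T, B7->S, B6->T, B8->F
distinct outcomes covered: B1=F, B3=F, B4=S, B5=T, B6=T, B7=S, B8=F
Answer: B1=F, B3=F, B4=S, B5=T, B6=T, B7=S, B8=F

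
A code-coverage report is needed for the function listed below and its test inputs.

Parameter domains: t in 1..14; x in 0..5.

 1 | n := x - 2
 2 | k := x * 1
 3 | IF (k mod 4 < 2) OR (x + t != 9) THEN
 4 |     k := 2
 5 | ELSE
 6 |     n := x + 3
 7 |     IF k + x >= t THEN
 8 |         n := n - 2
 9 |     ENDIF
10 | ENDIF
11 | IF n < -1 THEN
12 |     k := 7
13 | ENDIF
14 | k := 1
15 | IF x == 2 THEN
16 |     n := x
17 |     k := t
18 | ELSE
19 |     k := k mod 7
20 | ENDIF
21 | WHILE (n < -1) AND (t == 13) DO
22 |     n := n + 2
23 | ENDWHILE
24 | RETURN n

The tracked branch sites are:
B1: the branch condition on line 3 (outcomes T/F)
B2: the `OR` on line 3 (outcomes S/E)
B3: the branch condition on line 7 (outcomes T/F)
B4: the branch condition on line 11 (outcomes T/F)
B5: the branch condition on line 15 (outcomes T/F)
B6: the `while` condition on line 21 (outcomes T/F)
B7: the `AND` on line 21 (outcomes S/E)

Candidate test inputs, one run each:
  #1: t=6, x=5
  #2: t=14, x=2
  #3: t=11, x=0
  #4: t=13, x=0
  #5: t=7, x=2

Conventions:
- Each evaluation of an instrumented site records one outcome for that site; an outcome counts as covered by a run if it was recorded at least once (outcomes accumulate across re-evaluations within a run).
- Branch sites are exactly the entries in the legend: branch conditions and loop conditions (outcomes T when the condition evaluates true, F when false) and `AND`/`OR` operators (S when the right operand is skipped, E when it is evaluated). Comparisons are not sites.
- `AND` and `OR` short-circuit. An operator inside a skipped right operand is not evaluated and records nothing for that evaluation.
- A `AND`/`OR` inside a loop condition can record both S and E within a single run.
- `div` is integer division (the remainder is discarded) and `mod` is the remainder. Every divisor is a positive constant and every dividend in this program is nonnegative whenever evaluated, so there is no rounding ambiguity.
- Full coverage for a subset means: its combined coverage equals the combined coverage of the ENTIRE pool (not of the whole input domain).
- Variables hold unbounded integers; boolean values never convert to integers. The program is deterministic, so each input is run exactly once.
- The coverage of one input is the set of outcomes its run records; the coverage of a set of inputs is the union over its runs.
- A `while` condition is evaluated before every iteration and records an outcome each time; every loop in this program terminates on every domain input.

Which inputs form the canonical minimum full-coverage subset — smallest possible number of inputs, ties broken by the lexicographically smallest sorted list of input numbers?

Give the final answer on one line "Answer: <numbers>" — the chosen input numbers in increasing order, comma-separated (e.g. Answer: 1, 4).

test 1 (t=6, x=5) fires B2->S, B1->T, B4->F, B5->F, B7->S, B6->F; hits B1=T, B2=S, B4=F, B5=F, B6=F, B7=S
test 2 (t=14, x=2) fires B2->E, B1->T, B4->F, B5->T, B7->S, B6->F; hits B1=T, B2=E, B4=F, B5=T, B6=F, B7=S
test 3 (t=11, x=0) fires B2->S, B1->T, B4->T, B5->F, B7->E, B6->F; hits B1=T, B2=S, B4=T, B5=F, B6=F, B7=E
test 4 (t=13, x=0) fires B2->S, B1->T, B4->T, B5->F, B7->E, B6->T, B7->S, B6->F; hits B1=T, B2=S, B4=T, B5=F, B6=T, B6=F, B7=S, B7=E
test 5 (t=7, x=2) fires B2->E, B1->F, B3->F, B4->F, B5->T, B7->S, B6->F; hits B1=F, B2=E, B3=F, B4=F, B5=T, B6=F, B7=S
pool-wide coverage (13 outcomes): B1=T, B1=F, B2=S, B2=E, B3=F, B4=T, B4=F, B5=T, B5=F, B6=T, B6=F, B7=S, B7=E
every size-1 subset falls short of the 13 outcomes (best: 8/13)
size 2: inputs {4, 5} cover all 13 outcomes, and no lexicographically smaller subset of this size does

Answer: 4, 5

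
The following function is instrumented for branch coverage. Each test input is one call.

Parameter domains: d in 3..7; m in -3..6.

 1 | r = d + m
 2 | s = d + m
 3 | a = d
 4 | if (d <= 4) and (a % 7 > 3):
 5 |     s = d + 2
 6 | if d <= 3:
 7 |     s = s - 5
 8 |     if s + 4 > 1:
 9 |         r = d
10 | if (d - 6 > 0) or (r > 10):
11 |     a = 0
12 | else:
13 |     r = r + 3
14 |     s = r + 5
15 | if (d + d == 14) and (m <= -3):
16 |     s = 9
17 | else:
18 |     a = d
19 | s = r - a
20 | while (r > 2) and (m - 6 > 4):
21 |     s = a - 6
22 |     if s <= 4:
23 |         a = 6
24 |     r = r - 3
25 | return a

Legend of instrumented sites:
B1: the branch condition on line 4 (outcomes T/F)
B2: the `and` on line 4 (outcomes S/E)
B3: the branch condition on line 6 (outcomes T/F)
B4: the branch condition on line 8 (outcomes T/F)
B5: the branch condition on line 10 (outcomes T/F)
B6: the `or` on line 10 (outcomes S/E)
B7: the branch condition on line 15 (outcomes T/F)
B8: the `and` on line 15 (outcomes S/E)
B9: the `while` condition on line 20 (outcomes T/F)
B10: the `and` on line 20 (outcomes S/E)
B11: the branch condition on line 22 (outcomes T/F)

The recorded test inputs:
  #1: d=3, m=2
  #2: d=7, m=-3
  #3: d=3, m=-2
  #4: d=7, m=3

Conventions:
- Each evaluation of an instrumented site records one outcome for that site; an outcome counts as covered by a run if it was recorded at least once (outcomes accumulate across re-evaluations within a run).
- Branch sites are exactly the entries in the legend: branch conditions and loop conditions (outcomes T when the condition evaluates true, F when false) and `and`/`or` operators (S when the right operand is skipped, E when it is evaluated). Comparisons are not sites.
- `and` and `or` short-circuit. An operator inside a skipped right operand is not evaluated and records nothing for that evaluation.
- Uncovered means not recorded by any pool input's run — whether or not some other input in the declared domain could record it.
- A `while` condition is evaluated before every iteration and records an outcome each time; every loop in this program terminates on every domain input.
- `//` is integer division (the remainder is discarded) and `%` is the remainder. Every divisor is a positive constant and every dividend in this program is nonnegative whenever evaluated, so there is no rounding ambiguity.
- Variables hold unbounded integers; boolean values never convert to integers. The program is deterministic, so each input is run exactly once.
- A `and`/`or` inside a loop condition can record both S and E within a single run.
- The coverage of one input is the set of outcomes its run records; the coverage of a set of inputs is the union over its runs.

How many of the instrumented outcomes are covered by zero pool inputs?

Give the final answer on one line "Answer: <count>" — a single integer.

test 1 (d=3, m=2) fires B2->E, B1->F, B3->T, B4->T, B6->E, B5->F, B8->S, B7->F, B10->E, B9->F; hits B1=F, B2=E, B3=T, B4=T, B5=F, B6=E, B7=F, B8=S, B9=F, B10=E
test 2 (d=7, m=-3) fires B2->S, B1->F, B3->F, B6->S, B5->T, B8->E, B7->T, B10->E, B9->F; hits B1=F, B2=S, B3=F, B5=T, B6=S, B7=T, B8=E, B9=F, B10=E
test 3 (d=3, m=-2) fires B2->E, B1->F, B3->T, B4->F, B6->E, B5->F, B8->S, B7->F, B10->E, B9->F; hits B1=F, B2=E, B3=T, B4=F, B5=F, B6=E, B7=F, B8=S, B9=F, B10=E
test 4 (d=7, m=3) fires B2->S, B1->F, B3->F, B6->S, B5->T, B8->E, B7->F, B10->E, B9->F; hits B1=F, B2=S, B3=F, B5=T, B6=S, B7=F, B8=E, B9=F, B10=E
union over the pool: B1=F, B2=S, B2=E, B3=T, B3=F, B4=T, B4=F, B5=T, B5=F, B6=S, B6=E, B7=T, B7=F, B8=S, B8=E, B9=F, B10=E
uncovered (5 of 22): B1=T, B9=T, B10=S, B11=T, B11=F

Answer: 5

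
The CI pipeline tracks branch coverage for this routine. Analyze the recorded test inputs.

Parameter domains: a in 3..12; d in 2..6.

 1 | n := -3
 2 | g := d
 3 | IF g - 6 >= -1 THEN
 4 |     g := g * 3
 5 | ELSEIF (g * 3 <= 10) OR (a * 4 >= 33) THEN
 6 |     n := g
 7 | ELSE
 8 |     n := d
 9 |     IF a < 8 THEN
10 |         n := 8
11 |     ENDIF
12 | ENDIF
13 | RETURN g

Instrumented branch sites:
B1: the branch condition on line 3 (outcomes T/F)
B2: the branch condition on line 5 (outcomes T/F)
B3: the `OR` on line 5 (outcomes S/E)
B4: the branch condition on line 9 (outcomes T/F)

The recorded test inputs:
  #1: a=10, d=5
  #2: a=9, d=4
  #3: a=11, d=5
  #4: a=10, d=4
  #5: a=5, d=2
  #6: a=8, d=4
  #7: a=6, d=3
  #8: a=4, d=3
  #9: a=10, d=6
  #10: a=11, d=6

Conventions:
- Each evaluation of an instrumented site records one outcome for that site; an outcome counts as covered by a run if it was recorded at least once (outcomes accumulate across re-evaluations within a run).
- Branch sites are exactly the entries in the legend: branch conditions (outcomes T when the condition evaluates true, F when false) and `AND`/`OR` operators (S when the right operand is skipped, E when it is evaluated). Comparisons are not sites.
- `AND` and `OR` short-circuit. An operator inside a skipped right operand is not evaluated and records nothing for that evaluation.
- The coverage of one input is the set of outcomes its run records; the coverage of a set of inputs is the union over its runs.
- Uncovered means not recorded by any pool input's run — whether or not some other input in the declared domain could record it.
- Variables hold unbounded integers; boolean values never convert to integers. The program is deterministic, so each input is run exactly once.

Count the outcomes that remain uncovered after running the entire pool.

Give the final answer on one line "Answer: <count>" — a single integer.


input #1 (a=10, d=5): events B1->T; covers B1=T
input #2 (a=9, d=4): events B1->F, B3->E, B2->T; covers B1=F, B2=T, B3=E
input #3 (a=11, d=5): events B1->T; covers B1=T
input #4 (a=10, d=4): events B1->F, B3->E, B2->T; covers B1=F, B2=T, B3=E
input #5 (a=5, d=2): events B1->F, B3->S, B2->T; covers B1=F, B2=T, B3=S
input #6 (a=8, d=4): events B1->F, B3->E, B2->F, B4->F; covers B1=F, B2=F, B3=E, B4=F
input #7 (a=6, d=3): events B1->F, B3->S, B2->T; covers B1=F, B2=T, B3=S
input #8 (a=4, d=3): events B1->F, B3->S, B2->T; covers B1=F, B2=T, B3=S
input #9 (a=10, d=6): events B1->T; covers B1=T
input #10 (a=11, d=6): events B1->T; covers B1=T
union over the pool: B1=T, B1=F, B2=T, B2=F, B3=S, B3=E, B4=F
uncovered (1 of 8): B4=T
Answer: 1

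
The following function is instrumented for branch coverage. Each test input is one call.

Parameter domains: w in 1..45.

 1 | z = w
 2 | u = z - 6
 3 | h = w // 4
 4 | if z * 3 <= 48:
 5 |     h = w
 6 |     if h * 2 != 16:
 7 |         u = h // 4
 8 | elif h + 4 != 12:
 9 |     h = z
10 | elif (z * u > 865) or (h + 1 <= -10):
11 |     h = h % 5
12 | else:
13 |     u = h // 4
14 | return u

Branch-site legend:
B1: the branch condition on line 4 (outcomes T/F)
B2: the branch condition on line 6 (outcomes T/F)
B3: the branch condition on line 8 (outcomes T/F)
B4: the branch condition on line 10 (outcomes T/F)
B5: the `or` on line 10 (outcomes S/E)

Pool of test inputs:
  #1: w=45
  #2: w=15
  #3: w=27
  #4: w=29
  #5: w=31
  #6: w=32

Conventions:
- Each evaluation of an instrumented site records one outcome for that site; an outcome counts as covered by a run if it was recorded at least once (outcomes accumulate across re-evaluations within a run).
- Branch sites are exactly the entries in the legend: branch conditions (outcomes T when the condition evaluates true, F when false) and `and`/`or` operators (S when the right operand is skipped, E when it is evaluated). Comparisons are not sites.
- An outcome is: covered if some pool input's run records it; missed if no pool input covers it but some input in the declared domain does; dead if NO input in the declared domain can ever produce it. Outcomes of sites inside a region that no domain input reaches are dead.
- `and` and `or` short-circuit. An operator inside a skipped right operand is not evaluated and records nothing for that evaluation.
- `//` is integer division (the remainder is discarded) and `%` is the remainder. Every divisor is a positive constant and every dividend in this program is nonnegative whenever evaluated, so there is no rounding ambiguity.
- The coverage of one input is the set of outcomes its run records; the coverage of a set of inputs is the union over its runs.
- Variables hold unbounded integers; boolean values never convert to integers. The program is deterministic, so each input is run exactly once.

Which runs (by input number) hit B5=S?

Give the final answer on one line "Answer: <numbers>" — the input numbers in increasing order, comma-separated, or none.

input #1 (w=45): does not record B5=S
input #2 (w=15): does not record B5=S
input #3 (w=27): does not record B5=S
input #4 (w=29): does not record B5=S
input #5 (w=31): does not record B5=S
input #6 (w=32): does not record B5=S

Answer: none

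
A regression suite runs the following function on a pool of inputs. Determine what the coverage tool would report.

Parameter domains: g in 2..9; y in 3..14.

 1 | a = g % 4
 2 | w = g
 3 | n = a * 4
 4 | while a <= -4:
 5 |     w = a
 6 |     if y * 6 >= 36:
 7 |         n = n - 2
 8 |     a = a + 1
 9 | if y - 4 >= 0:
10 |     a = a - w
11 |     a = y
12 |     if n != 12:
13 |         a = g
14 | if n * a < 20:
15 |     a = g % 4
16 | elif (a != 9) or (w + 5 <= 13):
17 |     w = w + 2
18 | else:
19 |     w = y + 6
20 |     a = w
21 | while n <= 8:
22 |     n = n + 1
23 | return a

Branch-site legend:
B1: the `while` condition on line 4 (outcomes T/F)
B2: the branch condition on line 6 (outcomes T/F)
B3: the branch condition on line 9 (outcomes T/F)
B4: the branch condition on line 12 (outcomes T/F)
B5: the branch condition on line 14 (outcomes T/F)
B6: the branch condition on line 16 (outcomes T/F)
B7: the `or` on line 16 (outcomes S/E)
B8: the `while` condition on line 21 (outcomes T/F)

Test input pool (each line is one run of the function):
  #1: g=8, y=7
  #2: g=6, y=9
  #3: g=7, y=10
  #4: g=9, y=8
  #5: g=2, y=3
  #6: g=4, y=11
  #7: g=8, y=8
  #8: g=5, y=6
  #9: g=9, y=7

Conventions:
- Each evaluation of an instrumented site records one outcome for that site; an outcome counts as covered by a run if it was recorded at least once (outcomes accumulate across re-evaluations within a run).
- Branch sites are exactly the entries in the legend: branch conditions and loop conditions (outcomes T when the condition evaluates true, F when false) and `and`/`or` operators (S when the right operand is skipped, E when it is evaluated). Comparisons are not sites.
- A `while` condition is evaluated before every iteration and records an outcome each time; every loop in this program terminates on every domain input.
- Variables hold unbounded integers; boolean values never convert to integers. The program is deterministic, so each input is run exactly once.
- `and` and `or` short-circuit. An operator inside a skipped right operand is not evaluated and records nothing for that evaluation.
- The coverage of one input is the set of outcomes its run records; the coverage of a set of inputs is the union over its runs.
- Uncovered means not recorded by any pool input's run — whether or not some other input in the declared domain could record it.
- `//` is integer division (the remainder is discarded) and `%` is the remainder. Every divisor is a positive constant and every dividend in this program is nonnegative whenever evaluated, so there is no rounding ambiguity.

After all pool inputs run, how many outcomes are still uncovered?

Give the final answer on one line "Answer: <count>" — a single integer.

test 1 (g=8, y=7) fires B1->F, B3->T, B4->T, B5->T, B8->T, B8->T, B8->T, B8->T, B8->T, B8->T, B8->T, B8->T, B8->T, B8->F; hits B1=F, B3=T, B4=T, B5=T, B8=T, B8=F
test 2 (g=6, y=9) fires B1->F, B3->T, B4->T, B5->F, B7->S, B6->T, B8->T, B8->F; hits B1=F, B3=T, B4=T, B5=F, B6=T, B7=S, B8=T, B8=F
test 3 (g=7, y=10) fires B1->F, B3->T, B4->F, B5->F, B7->S, B6->T, B8->F; hits B1=F, B3=T, B4=F, B5=F, B6=T, B7=S, B8=F
test 4 (g=9, y=8) fires B1->F, B3->T, B4->T, B5->F, B7->E, B6->F, B8->T, B8->T, B8->T, B8->T, B8->T, B8->F; hits B1=F, B3=T, B4=T, B5=F, B6=F, B7=E, B8=T, B8=F
test 5 (g=2, y=3) fires B1->F, B3->F, B5->T, B8->T, B8->F; hits B1=F, B3=F, B5=T, B8=T, B8=F
test 6 (g=4, y=11) fires B1->F, B3->T, B4->T, B5->T, B8->T, B8->T, B8->T, B8->T, B8->T, B8->T, B8->T, B8->T, B8->T, B8->F; hits B1=F, B3=T, B4=T, B5=T, B8=T, B8=F
test 7 (g=8, y=8) fires B1->F, B3->T, B4->T, B5->T, B8->T, B8->T, B8->T, B8->T, B8->T, B8->T, B8->T, B8->T, B8->T, B8->F; hits B1=F, B3=T, B4=T, B5=T, B8=T, B8=F
test 8 (g=5, y=6) fires B1->F, B3->T, B4->T, B5->F, B7->S, B6->T, B8->T, B8->T, B8->T, B8->T, B8->T, B8->F; hits B1=F, B3=T, B4=T, B5=F, B6=T, B7=S, B8=T, B8=F
test 9 (g=9, y=7) fires B1->F, B3->T, B4->T, B5->F, B7->E, B6->F, B8->T, B8->T, B8->T, B8->T, B8->T, B8->F; hits B1=F, B3=T, B4=T, B5=F, B6=F, B7=E, B8=T, B8=F
union over the pool: B1=F, B3=T, B3=F, B4=T, B4=F, B5=T, B5=F, B6=T, B6=F, B7=S, B7=E, B8=T, B8=F
uncovered (3 of 16): B1=T, B2=T, B2=F

Answer: 3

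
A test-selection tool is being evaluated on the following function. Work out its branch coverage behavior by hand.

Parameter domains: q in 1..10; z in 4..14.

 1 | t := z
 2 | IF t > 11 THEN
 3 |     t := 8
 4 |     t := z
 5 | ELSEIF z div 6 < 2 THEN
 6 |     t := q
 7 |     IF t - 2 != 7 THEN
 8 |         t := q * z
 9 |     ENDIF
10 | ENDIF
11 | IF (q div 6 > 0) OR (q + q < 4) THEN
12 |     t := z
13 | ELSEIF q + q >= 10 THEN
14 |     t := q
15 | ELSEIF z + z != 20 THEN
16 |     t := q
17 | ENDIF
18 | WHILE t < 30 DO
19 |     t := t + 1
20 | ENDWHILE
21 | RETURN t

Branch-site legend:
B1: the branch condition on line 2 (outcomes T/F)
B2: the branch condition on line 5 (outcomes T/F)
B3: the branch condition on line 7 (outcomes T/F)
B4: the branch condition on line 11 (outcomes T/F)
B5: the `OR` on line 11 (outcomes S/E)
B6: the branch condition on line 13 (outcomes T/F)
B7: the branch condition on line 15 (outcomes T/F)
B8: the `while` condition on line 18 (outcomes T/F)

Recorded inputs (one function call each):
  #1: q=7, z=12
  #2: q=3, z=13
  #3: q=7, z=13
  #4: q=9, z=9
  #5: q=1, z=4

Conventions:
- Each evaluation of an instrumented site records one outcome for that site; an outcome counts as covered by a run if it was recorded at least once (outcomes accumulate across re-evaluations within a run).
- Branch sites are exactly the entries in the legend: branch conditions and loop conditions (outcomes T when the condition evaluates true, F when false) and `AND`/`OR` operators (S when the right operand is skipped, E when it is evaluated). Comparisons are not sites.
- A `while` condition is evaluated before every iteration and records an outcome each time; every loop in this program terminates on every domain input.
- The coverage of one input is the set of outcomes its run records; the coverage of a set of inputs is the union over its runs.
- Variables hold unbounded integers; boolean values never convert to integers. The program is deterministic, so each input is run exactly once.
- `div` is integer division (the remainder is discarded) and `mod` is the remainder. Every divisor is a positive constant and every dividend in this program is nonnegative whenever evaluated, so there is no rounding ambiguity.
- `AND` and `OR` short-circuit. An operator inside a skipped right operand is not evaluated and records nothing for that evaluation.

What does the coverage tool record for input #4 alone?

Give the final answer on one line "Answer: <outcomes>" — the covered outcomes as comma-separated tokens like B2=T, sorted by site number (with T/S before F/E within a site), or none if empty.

Running input #4 (q=9, z=9), event by event:
  B1->F, B2->T, B3->F, B5->S, B4->T, B8->T, B8->T, B8->T, B8->T, B8->T
  B8->T, B8->T, B8->T, B8->T, B8->T, B8->T, B8->T, B8->T, B8->T, B8->T
  B8->T, B8->T, B8->T, B8->T, B8->T, B8->T, B8->F
collecting distinct outcomes: B1=F, B2=T, B3=F, B4=T, B5=S, B8=T, B8=F

Answer: B1=F, B2=T, B3=F, B4=T, B5=S, B8=T, B8=F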